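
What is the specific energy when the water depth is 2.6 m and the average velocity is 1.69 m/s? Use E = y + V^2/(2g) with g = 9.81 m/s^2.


Specific energy E = y + V^2/(2g).
Velocity head = V^2/(2g) = 1.69^2 / (2*9.81) = 2.8561 / 19.62 = 0.1456 m.
E = 2.6 + 0.1456 = 2.7456 m.

2.7456


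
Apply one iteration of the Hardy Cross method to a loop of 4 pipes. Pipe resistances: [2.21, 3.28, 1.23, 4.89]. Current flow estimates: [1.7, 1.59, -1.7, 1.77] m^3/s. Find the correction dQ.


Numerator terms (r*Q*|Q|): 2.21*1.7*|1.7| = 6.3869; 3.28*1.59*|1.59| = 8.2922; 1.23*-1.7*|-1.7| = -3.5547; 4.89*1.77*|1.77| = 15.3199.
Sum of numerator = 26.4442.
Denominator terms (r*|Q|): 2.21*|1.7| = 3.757; 3.28*|1.59| = 5.2152; 1.23*|-1.7| = 2.091; 4.89*|1.77| = 8.6553.
2 * sum of denominator = 2 * 19.7185 = 39.437.
dQ = -26.4442 / 39.437 = -0.6705 m^3/s.

-0.6705


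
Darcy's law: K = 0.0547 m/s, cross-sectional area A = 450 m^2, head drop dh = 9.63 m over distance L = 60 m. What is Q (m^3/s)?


Darcy's law: Q = K * A * i, where i = dh/L.
Hydraulic gradient i = 9.63 / 60 = 0.1605.
Q = 0.0547 * 450 * 0.1605
  = 3.9507 m^3/s.

3.9507


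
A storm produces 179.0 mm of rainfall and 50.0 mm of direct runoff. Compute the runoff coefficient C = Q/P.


The runoff coefficient C = runoff depth / rainfall depth.
C = 50.0 / 179.0
  = 0.2793.

0.2793


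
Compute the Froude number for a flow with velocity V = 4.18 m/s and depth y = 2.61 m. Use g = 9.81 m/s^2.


The Froude number is defined as Fr = V / sqrt(g*y).
g*y = 9.81 * 2.61 = 25.6041.
sqrt(g*y) = sqrt(25.6041) = 5.06.
Fr = 4.18 / 5.06 = 0.8261.

0.8261


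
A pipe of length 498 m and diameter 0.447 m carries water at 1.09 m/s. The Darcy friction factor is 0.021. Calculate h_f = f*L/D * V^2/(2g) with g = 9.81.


Darcy-Weisbach equation: h_f = f * (L/D) * V^2/(2g).
f * L/D = 0.021 * 498/0.447 = 23.396.
V^2/(2g) = 1.09^2 / (2*9.81) = 1.1881 / 19.62 = 0.0606 m.
h_f = 23.396 * 0.0606 = 1.417 m.

1.417


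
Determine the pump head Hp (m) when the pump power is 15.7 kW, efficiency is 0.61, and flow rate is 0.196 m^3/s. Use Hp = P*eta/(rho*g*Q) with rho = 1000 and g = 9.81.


Pump head formula: Hp = P * eta / (rho * g * Q).
Numerator: P * eta = 15.7 * 1000 * 0.61 = 9577.0 W.
Denominator: rho * g * Q = 1000 * 9.81 * 0.196 = 1922.76.
Hp = 9577.0 / 1922.76 = 4.98 m.

4.98


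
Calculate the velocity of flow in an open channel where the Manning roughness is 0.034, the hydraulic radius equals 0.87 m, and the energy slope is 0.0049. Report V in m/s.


Manning's equation gives V = (1/n) * R^(2/3) * S^(1/2).
First, compute R^(2/3) = 0.87^(2/3) = 0.9113.
Next, S^(1/2) = 0.0049^(1/2) = 0.07.
Then 1/n = 1/0.034 = 29.41.
V = 29.41 * 0.9113 * 0.07 = 1.8763 m/s.

1.8763


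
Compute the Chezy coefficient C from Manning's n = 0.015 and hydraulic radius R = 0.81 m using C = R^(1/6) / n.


The Chezy coefficient relates to Manning's n through C = R^(1/6) / n.
R^(1/6) = 0.81^(1/6) = 0.965489.
C = 0.965489 / 0.015 = 64.37 m^(1/2)/s.

64.37


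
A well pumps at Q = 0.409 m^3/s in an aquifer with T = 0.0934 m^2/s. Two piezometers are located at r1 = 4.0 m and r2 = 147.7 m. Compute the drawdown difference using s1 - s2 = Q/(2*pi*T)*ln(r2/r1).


Thiem equation: s1 - s2 = Q/(2*pi*T) * ln(r2/r1).
ln(r2/r1) = ln(147.7/4.0) = 3.6089.
Q/(2*pi*T) = 0.409 / (2*pi*0.0934) = 0.409 / 0.5868 = 0.6969.
s1 - s2 = 0.6969 * 3.6089 = 2.5152 m.

2.5152


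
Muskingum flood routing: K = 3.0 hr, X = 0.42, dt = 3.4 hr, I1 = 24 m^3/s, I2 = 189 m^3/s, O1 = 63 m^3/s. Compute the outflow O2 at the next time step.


Muskingum coefficients:
denom = 2*K*(1-X) + dt = 2*3.0*(1-0.42) + 3.4 = 6.88.
C0 = (dt - 2*K*X)/denom = (3.4 - 2*3.0*0.42)/6.88 = 0.1279.
C1 = (dt + 2*K*X)/denom = (3.4 + 2*3.0*0.42)/6.88 = 0.8605.
C2 = (2*K*(1-X) - dt)/denom = 0.0116.
O2 = C0*I2 + C1*I1 + C2*O1
   = 0.1279*189 + 0.8605*24 + 0.0116*63
   = 45.56 m^3/s.

45.56


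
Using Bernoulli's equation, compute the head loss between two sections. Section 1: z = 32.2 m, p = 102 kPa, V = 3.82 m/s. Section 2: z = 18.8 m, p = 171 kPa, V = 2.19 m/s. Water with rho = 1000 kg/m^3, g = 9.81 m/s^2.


Total head at each section: H = z + p/(rho*g) + V^2/(2g).
H1 = 32.2 + 102*1000/(1000*9.81) + 3.82^2/(2*9.81)
   = 32.2 + 10.398 + 0.7438
   = 43.341 m.
H2 = 18.8 + 171*1000/(1000*9.81) + 2.19^2/(2*9.81)
   = 18.8 + 17.431 + 0.2444
   = 36.476 m.
h_L = H1 - H2 = 43.341 - 36.476 = 6.866 m.

6.866


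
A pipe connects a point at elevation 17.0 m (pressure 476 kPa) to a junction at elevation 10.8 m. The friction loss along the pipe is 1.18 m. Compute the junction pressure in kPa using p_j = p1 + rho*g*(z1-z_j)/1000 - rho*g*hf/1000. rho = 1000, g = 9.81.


Junction pressure: p_j = p1 + rho*g*(z1 - z_j)/1000 - rho*g*hf/1000.
Elevation term = 1000*9.81*(17.0 - 10.8)/1000 = 60.822 kPa.
Friction term = 1000*9.81*1.18/1000 = 11.576 kPa.
p_j = 476 + 60.822 - 11.576 = 525.25 kPa.

525.25


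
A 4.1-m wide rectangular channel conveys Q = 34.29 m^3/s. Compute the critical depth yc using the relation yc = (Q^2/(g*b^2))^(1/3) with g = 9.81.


Using yc = (Q^2 / (g * b^2))^(1/3):
Q^2 = 34.29^2 = 1175.8.
g * b^2 = 9.81 * 4.1^2 = 9.81 * 16.81 = 164.91.
Q^2 / (g*b^2) = 1175.8 / 164.91 = 7.1299.
yc = 7.1299^(1/3) = 1.9247 m.

1.9247


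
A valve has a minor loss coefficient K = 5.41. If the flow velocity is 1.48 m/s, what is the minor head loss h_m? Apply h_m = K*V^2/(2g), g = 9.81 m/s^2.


Minor loss formula: h_m = K * V^2/(2g).
V^2 = 1.48^2 = 2.1904.
V^2/(2g) = 2.1904 / 19.62 = 0.1116 m.
h_m = 5.41 * 0.1116 = 0.604 m.

0.604


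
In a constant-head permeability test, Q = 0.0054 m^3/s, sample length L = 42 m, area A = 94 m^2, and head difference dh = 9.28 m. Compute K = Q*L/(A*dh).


From K = Q*L / (A*dh):
Numerator: Q*L = 0.0054 * 42 = 0.2268.
Denominator: A*dh = 94 * 9.28 = 872.32.
K = 0.2268 / 872.32 = 0.00026 m/s.

0.00026


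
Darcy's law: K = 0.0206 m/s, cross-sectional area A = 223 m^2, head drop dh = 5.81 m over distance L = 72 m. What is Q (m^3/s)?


Darcy's law: Q = K * A * i, where i = dh/L.
Hydraulic gradient i = 5.81 / 72 = 0.080694.
Q = 0.0206 * 223 * 0.080694
  = 0.3707 m^3/s.

0.3707


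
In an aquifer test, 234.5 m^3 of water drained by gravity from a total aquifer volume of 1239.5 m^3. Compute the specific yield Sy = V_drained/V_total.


Specific yield Sy = Volume drained / Total volume.
Sy = 234.5 / 1239.5
   = 0.1892.

0.1892


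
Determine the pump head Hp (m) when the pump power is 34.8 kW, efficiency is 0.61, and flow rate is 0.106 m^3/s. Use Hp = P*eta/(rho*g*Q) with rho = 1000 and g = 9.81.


Pump head formula: Hp = P * eta / (rho * g * Q).
Numerator: P * eta = 34.8 * 1000 * 0.61 = 21228.0 W.
Denominator: rho * g * Q = 1000 * 9.81 * 0.106 = 1039.86.
Hp = 21228.0 / 1039.86 = 20.41 m.

20.41


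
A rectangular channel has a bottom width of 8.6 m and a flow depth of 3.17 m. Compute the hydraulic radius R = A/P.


For a rectangular section:
Flow area A = b * y = 8.6 * 3.17 = 27.26 m^2.
Wetted perimeter P = b + 2y = 8.6 + 2*3.17 = 14.94 m.
Hydraulic radius R = A/P = 27.26 / 14.94 = 1.8248 m.

1.8248


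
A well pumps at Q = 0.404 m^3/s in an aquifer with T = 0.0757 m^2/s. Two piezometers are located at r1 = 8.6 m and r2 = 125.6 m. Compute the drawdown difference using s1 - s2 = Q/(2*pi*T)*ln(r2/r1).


Thiem equation: s1 - s2 = Q/(2*pi*T) * ln(r2/r1).
ln(r2/r1) = ln(125.6/8.6) = 2.6813.
Q/(2*pi*T) = 0.404 / (2*pi*0.0757) = 0.404 / 0.4756 = 0.8494.
s1 - s2 = 0.8494 * 2.6813 = 2.2775 m.

2.2775


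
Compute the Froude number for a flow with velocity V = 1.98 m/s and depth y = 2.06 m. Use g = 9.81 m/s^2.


The Froude number is defined as Fr = V / sqrt(g*y).
g*y = 9.81 * 2.06 = 20.2086.
sqrt(g*y) = sqrt(20.2086) = 4.4954.
Fr = 1.98 / 4.4954 = 0.4405.

0.4405


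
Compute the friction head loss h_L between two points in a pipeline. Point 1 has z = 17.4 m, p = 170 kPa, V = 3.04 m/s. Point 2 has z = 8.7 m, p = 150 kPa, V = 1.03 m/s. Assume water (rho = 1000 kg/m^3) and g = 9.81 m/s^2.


Total head at each section: H = z + p/(rho*g) + V^2/(2g).
H1 = 17.4 + 170*1000/(1000*9.81) + 3.04^2/(2*9.81)
   = 17.4 + 17.329 + 0.471
   = 35.2 m.
H2 = 8.7 + 150*1000/(1000*9.81) + 1.03^2/(2*9.81)
   = 8.7 + 15.291 + 0.0541
   = 24.045 m.
h_L = H1 - H2 = 35.2 - 24.045 = 11.156 m.

11.156


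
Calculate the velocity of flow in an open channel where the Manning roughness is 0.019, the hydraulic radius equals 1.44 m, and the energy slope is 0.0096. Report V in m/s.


Manning's equation gives V = (1/n) * R^(2/3) * S^(1/2).
First, compute R^(2/3) = 1.44^(2/3) = 1.2752.
Next, S^(1/2) = 0.0096^(1/2) = 0.09798.
Then 1/n = 1/0.019 = 52.63.
V = 52.63 * 1.2752 * 0.09798 = 6.5759 m/s.

6.5759


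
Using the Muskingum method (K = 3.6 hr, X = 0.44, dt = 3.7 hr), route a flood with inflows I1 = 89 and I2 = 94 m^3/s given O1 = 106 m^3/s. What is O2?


Muskingum coefficients:
denom = 2*K*(1-X) + dt = 2*3.6*(1-0.44) + 3.7 = 7.732.
C0 = (dt - 2*K*X)/denom = (3.7 - 2*3.6*0.44)/7.732 = 0.0688.
C1 = (dt + 2*K*X)/denom = (3.7 + 2*3.6*0.44)/7.732 = 0.8883.
C2 = (2*K*(1-X) - dt)/denom = 0.0429.
O2 = C0*I2 + C1*I1 + C2*O1
   = 0.0688*94 + 0.8883*89 + 0.0429*106
   = 90.07 m^3/s.

90.07


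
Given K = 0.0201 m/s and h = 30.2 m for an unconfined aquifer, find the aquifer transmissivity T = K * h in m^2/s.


Transmissivity is defined as T = K * h.
T = 0.0201 * 30.2
  = 0.607 m^2/s.

0.607


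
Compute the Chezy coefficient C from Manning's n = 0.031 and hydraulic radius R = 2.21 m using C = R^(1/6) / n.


The Chezy coefficient relates to Manning's n through C = R^(1/6) / n.
R^(1/6) = 2.21^(1/6) = 1.141297.
C = 1.141297 / 0.031 = 36.82 m^(1/2)/s.

36.82


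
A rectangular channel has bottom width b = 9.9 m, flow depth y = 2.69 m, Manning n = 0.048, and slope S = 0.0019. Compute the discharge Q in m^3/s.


For a rectangular channel, the cross-sectional area A = b * y = 9.9 * 2.69 = 26.63 m^2.
The wetted perimeter P = b + 2y = 9.9 + 2*2.69 = 15.28 m.
Hydraulic radius R = A/P = 26.63/15.28 = 1.7429 m.
Velocity V = (1/n)*R^(2/3)*S^(1/2) = (1/0.048)*1.7429^(2/3)*0.0019^(1/2) = 1.3152 m/s.
Discharge Q = A * V = 26.63 * 1.3152 = 35.024 m^3/s.

35.024


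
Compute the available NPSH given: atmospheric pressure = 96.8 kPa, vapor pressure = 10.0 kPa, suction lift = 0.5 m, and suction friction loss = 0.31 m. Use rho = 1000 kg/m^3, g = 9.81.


NPSHa = p_atm/(rho*g) - z_s - hf_s - p_vap/(rho*g).
p_atm/(rho*g) = 96.8*1000 / (1000*9.81) = 9.867 m.
p_vap/(rho*g) = 10.0*1000 / (1000*9.81) = 1.019 m.
NPSHa = 9.867 - 0.5 - 0.31 - 1.019
      = 8.04 m.

8.04


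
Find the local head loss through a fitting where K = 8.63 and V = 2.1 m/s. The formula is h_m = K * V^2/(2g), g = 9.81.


Minor loss formula: h_m = K * V^2/(2g).
V^2 = 2.1^2 = 4.41.
V^2/(2g) = 4.41 / 19.62 = 0.2248 m.
h_m = 8.63 * 0.2248 = 1.9398 m.

1.9398


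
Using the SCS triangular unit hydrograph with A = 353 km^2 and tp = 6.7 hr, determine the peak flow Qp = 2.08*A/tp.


SCS formula: Qp = 2.08 * A / tp.
Qp = 2.08 * 353 / 6.7
   = 734.24 / 6.7
   = 109.59 m^3/s per cm.

109.59


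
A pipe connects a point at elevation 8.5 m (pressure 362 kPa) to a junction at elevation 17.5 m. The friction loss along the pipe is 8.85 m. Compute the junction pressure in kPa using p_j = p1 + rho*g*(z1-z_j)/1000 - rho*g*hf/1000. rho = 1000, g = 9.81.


Junction pressure: p_j = p1 + rho*g*(z1 - z_j)/1000 - rho*g*hf/1000.
Elevation term = 1000*9.81*(8.5 - 17.5)/1000 = -88.29 kPa.
Friction term = 1000*9.81*8.85/1000 = 86.819 kPa.
p_j = 362 + -88.29 - 86.819 = 186.89 kPa.

186.89


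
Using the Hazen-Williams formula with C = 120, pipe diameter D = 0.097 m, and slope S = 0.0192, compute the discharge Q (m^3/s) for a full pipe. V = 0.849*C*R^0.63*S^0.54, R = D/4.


For a full circular pipe, R = D/4 = 0.097/4 = 0.0243 m.
V = 0.849 * 120 * 0.0243^0.63 * 0.0192^0.54
  = 0.849 * 120 * 0.096021 * 0.118299
  = 1.1573 m/s.
Pipe area A = pi*D^2/4 = pi*0.097^2/4 = 0.0074 m^2.
Q = A * V = 0.0074 * 1.1573 = 0.0086 m^3/s.

0.0086


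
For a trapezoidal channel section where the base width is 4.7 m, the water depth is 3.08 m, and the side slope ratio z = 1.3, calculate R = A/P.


For a trapezoidal section with side slope z:
A = (b + z*y)*y = (4.7 + 1.3*3.08)*3.08 = 26.808 m^2.
P = b + 2*y*sqrt(1 + z^2) = 4.7 + 2*3.08*sqrt(1 + 1.3^2) = 14.803 m.
R = A/P = 26.808 / 14.803 = 1.811 m.

1.811


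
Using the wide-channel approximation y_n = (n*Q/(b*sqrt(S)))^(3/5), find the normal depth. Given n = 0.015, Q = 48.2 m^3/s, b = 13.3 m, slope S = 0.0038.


We use the wide-channel approximation y_n = (n*Q/(b*sqrt(S)))^(3/5).
sqrt(S) = sqrt(0.0038) = 0.061644.
Numerator: n*Q = 0.015 * 48.2 = 0.723.
Denominator: b*sqrt(S) = 13.3 * 0.061644 = 0.819865.
arg = 0.8819.
y_n = 0.8819^(3/5) = 0.9273 m.

0.9273


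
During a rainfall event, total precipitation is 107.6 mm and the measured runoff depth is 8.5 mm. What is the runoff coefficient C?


The runoff coefficient C = runoff depth / rainfall depth.
C = 8.5 / 107.6
  = 0.079.

0.079


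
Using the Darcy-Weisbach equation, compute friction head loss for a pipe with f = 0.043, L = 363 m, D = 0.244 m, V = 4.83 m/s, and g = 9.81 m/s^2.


Darcy-Weisbach equation: h_f = f * (L/D) * V^2/(2g).
f * L/D = 0.043 * 363/0.244 = 63.9713.
V^2/(2g) = 4.83^2 / (2*9.81) = 23.3289 / 19.62 = 1.189 m.
h_f = 63.9713 * 1.189 = 76.064 m.

76.064


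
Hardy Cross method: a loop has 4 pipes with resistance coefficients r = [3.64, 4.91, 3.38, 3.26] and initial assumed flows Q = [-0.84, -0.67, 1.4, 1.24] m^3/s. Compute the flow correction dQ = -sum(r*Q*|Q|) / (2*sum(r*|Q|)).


Numerator terms (r*Q*|Q|): 3.64*-0.84*|-0.84| = -2.5684; 4.91*-0.67*|-0.67| = -2.2041; 3.38*1.4*|1.4| = 6.6248; 3.26*1.24*|1.24| = 5.0126.
Sum of numerator = 6.8649.
Denominator terms (r*|Q|): 3.64*|-0.84| = 3.0576; 4.91*|-0.67| = 3.2897; 3.38*|1.4| = 4.732; 3.26*|1.24| = 4.0424.
2 * sum of denominator = 2 * 15.1217 = 30.2434.
dQ = -6.8649 / 30.2434 = -0.227 m^3/s.

-0.227


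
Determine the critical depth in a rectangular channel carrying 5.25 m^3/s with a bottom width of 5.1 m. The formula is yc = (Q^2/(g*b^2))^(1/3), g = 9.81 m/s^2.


Using yc = (Q^2 / (g * b^2))^(1/3):
Q^2 = 5.25^2 = 27.56.
g * b^2 = 9.81 * 5.1^2 = 9.81 * 26.01 = 255.16.
Q^2 / (g*b^2) = 27.56 / 255.16 = 0.108.
yc = 0.108^(1/3) = 0.4763 m.

0.4763


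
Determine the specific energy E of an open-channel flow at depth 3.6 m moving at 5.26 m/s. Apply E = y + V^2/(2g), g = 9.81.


Specific energy E = y + V^2/(2g).
Velocity head = V^2/(2g) = 5.26^2 / (2*9.81) = 27.6676 / 19.62 = 1.4102 m.
E = 3.6 + 1.4102 = 5.0102 m.

5.0102


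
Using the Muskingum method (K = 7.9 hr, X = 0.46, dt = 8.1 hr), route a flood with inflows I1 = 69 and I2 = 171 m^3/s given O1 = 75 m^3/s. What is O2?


Muskingum coefficients:
denom = 2*K*(1-X) + dt = 2*7.9*(1-0.46) + 8.1 = 16.632.
C0 = (dt - 2*K*X)/denom = (8.1 - 2*7.9*0.46)/16.632 = 0.05.
C1 = (dt + 2*K*X)/denom = (8.1 + 2*7.9*0.46)/16.632 = 0.924.
C2 = (2*K*(1-X) - dt)/denom = 0.026.
O2 = C0*I2 + C1*I1 + C2*O1
   = 0.05*171 + 0.924*69 + 0.026*75
   = 74.26 m^3/s.

74.26


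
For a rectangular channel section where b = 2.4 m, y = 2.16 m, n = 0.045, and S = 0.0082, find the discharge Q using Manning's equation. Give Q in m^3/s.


For a rectangular channel, the cross-sectional area A = b * y = 2.4 * 2.16 = 5.18 m^2.
The wetted perimeter P = b + 2y = 2.4 + 2*2.16 = 6.72 m.
Hydraulic radius R = A/P = 5.18/6.72 = 0.7714 m.
Velocity V = (1/n)*R^(2/3)*S^(1/2) = (1/0.045)*0.7714^(2/3)*0.0082^(1/2) = 1.6926 m/s.
Discharge Q = A * V = 5.18 * 1.6926 = 8.775 m^3/s.

8.775


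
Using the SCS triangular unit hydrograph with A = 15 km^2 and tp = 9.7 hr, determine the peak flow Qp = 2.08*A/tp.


SCS formula: Qp = 2.08 * A / tp.
Qp = 2.08 * 15 / 9.7
   = 31.2 / 9.7
   = 3.22 m^3/s per cm.

3.22


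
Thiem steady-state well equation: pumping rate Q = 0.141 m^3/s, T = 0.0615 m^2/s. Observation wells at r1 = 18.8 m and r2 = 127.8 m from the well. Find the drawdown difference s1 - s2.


Thiem equation: s1 - s2 = Q/(2*pi*T) * ln(r2/r1).
ln(r2/r1) = ln(127.8/18.8) = 1.9166.
Q/(2*pi*T) = 0.141 / (2*pi*0.0615) = 0.141 / 0.3864 = 0.3649.
s1 - s2 = 0.3649 * 1.9166 = 0.6994 m.

0.6994


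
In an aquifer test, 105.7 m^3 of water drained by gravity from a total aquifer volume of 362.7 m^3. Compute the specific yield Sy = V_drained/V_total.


Specific yield Sy = Volume drained / Total volume.
Sy = 105.7 / 362.7
   = 0.2914.

0.2914


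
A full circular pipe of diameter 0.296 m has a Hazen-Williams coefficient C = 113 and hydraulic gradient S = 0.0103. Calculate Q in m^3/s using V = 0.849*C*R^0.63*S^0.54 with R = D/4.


For a full circular pipe, R = D/4 = 0.296/4 = 0.074 m.
V = 0.849 * 113 * 0.074^0.63 * 0.0103^0.54
  = 0.849 * 113 * 0.193917 * 0.084515
  = 1.5723 m/s.
Pipe area A = pi*D^2/4 = pi*0.296^2/4 = 0.0688 m^2.
Q = A * V = 0.0688 * 1.5723 = 0.1082 m^3/s.

0.1082


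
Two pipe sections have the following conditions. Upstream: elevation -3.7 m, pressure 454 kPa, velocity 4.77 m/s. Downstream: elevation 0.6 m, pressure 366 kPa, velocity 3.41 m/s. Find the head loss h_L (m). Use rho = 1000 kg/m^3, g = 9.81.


Total head at each section: H = z + p/(rho*g) + V^2/(2g).
H1 = -3.7 + 454*1000/(1000*9.81) + 4.77^2/(2*9.81)
   = -3.7 + 46.279 + 1.1597
   = 43.739 m.
H2 = 0.6 + 366*1000/(1000*9.81) + 3.41^2/(2*9.81)
   = 0.6 + 37.309 + 0.5927
   = 38.502 m.
h_L = H1 - H2 = 43.739 - 38.502 = 5.237 m.

5.237


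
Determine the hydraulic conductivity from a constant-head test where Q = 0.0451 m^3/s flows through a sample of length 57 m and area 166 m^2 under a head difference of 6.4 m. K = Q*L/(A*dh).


From K = Q*L / (A*dh):
Numerator: Q*L = 0.0451 * 57 = 2.5707.
Denominator: A*dh = 166 * 6.4 = 1062.4.
K = 2.5707 / 1062.4 = 0.00242 m/s.

0.00242


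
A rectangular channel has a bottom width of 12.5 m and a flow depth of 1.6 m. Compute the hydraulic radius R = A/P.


For a rectangular section:
Flow area A = b * y = 12.5 * 1.6 = 20.0 m^2.
Wetted perimeter P = b + 2y = 12.5 + 2*1.6 = 15.7 m.
Hydraulic radius R = A/P = 20.0 / 15.7 = 1.2739 m.

1.2739


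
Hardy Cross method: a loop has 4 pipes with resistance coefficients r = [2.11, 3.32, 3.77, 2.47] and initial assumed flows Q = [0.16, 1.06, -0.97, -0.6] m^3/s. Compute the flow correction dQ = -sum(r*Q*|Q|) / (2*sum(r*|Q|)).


Numerator terms (r*Q*|Q|): 2.11*0.16*|0.16| = 0.054; 3.32*1.06*|1.06| = 3.7304; 3.77*-0.97*|-0.97| = -3.5472; 2.47*-0.6*|-0.6| = -0.8892.
Sum of numerator = -0.652.
Denominator terms (r*|Q|): 2.11*|0.16| = 0.3376; 3.32*|1.06| = 3.5192; 3.77*|-0.97| = 3.6569; 2.47*|-0.6| = 1.482.
2 * sum of denominator = 2 * 8.9957 = 17.9914.
dQ = --0.652 / 17.9914 = 0.0362 m^3/s.

0.0362


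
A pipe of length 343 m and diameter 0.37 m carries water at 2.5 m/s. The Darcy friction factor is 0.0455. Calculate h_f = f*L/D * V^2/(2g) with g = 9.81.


Darcy-Weisbach equation: h_f = f * (L/D) * V^2/(2g).
f * L/D = 0.0455 * 343/0.37 = 42.1797.
V^2/(2g) = 2.5^2 / (2*9.81) = 6.25 / 19.62 = 0.3186 m.
h_f = 42.1797 * 0.3186 = 13.436 m.

13.436


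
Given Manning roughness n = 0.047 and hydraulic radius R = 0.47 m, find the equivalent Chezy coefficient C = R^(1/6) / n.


The Chezy coefficient relates to Manning's n through C = R^(1/6) / n.
R^(1/6) = 0.47^(1/6) = 0.881758.
C = 0.881758 / 0.047 = 18.76 m^(1/2)/s.

18.76


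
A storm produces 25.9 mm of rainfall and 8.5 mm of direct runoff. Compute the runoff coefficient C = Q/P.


The runoff coefficient C = runoff depth / rainfall depth.
C = 8.5 / 25.9
  = 0.3282.

0.3282


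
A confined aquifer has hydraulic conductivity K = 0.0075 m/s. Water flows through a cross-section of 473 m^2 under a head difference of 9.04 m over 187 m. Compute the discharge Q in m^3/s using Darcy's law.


Darcy's law: Q = K * A * i, where i = dh/L.
Hydraulic gradient i = 9.04 / 187 = 0.048342.
Q = 0.0075 * 473 * 0.048342
  = 0.1715 m^3/s.

0.1715


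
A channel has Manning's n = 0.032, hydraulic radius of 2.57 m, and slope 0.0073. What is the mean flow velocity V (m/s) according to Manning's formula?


Manning's equation gives V = (1/n) * R^(2/3) * S^(1/2).
First, compute R^(2/3) = 2.57^(2/3) = 1.8762.
Next, S^(1/2) = 0.0073^(1/2) = 0.08544.
Then 1/n = 1/0.032 = 31.25.
V = 31.25 * 1.8762 * 0.08544 = 5.0096 m/s.

5.0096


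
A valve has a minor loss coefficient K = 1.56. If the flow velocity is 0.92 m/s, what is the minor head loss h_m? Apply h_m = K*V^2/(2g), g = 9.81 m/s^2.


Minor loss formula: h_m = K * V^2/(2g).
V^2 = 0.92^2 = 0.8464.
V^2/(2g) = 0.8464 / 19.62 = 0.0431 m.
h_m = 1.56 * 0.0431 = 0.0673 m.

0.0673


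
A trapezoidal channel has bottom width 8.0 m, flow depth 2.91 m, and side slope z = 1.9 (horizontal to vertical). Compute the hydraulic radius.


For a trapezoidal section with side slope z:
A = (b + z*y)*y = (8.0 + 1.9*2.91)*2.91 = 39.369 m^2.
P = b + 2*y*sqrt(1 + z^2) = 8.0 + 2*2.91*sqrt(1 + 1.9^2) = 20.496 m.
R = A/P = 39.369 / 20.496 = 1.9208 m.

1.9208


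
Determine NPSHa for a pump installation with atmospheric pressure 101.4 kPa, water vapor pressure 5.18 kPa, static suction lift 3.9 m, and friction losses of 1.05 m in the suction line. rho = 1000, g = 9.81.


NPSHa = p_atm/(rho*g) - z_s - hf_s - p_vap/(rho*g).
p_atm/(rho*g) = 101.4*1000 / (1000*9.81) = 10.336 m.
p_vap/(rho*g) = 5.18*1000 / (1000*9.81) = 0.528 m.
NPSHa = 10.336 - 3.9 - 1.05 - 0.528
      = 4.86 m.

4.86


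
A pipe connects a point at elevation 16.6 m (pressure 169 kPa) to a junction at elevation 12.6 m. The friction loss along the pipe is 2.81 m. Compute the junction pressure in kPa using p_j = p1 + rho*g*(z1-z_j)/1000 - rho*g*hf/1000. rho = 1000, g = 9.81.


Junction pressure: p_j = p1 + rho*g*(z1 - z_j)/1000 - rho*g*hf/1000.
Elevation term = 1000*9.81*(16.6 - 12.6)/1000 = 39.24 kPa.
Friction term = 1000*9.81*2.81/1000 = 27.566 kPa.
p_j = 169 + 39.24 - 27.566 = 180.67 kPa.

180.67


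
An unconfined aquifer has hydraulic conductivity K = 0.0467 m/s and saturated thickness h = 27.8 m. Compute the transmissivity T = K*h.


Transmissivity is defined as T = K * h.
T = 0.0467 * 27.8
  = 1.2983 m^2/s.

1.2983


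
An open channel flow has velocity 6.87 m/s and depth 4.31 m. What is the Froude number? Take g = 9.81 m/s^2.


The Froude number is defined as Fr = V / sqrt(g*y).
g*y = 9.81 * 4.31 = 42.2811.
sqrt(g*y) = sqrt(42.2811) = 6.5024.
Fr = 6.87 / 6.5024 = 1.0565.

1.0565


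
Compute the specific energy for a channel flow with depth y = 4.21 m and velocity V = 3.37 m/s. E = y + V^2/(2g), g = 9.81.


Specific energy E = y + V^2/(2g).
Velocity head = V^2/(2g) = 3.37^2 / (2*9.81) = 11.3569 / 19.62 = 0.5788 m.
E = 4.21 + 0.5788 = 4.7888 m.

4.7888


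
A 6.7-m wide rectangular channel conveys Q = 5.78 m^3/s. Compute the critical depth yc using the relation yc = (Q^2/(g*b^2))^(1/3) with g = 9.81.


Using yc = (Q^2 / (g * b^2))^(1/3):
Q^2 = 5.78^2 = 33.41.
g * b^2 = 9.81 * 6.7^2 = 9.81 * 44.89 = 440.37.
Q^2 / (g*b^2) = 33.41 / 440.37 = 0.0759.
yc = 0.0759^(1/3) = 0.4233 m.

0.4233


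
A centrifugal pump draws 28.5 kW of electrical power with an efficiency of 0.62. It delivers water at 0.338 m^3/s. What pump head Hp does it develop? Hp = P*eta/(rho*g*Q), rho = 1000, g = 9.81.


Pump head formula: Hp = P * eta / (rho * g * Q).
Numerator: P * eta = 28.5 * 1000 * 0.62 = 17670.0 W.
Denominator: rho * g * Q = 1000 * 9.81 * 0.338 = 3315.78.
Hp = 17670.0 / 3315.78 = 5.33 m.

5.33


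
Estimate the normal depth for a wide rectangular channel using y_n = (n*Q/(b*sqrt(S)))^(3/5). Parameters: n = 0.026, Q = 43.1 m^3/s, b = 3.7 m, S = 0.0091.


We use the wide-channel approximation y_n = (n*Q/(b*sqrt(S)))^(3/5).
sqrt(S) = sqrt(0.0091) = 0.095394.
Numerator: n*Q = 0.026 * 43.1 = 1.1206.
Denominator: b*sqrt(S) = 3.7 * 0.095394 = 0.352958.
arg = 3.1749.
y_n = 3.1749^(3/5) = 2.0 m.

2.0


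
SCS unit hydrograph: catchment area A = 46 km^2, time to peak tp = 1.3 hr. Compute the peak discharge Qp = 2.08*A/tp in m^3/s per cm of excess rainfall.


SCS formula: Qp = 2.08 * A / tp.
Qp = 2.08 * 46 / 1.3
   = 95.68 / 1.3
   = 73.6 m^3/s per cm.

73.6


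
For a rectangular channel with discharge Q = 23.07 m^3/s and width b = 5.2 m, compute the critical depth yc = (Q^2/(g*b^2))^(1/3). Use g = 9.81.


Using yc = (Q^2 / (g * b^2))^(1/3):
Q^2 = 23.07^2 = 532.22.
g * b^2 = 9.81 * 5.2^2 = 9.81 * 27.04 = 265.26.
Q^2 / (g*b^2) = 532.22 / 265.26 = 2.0064.
yc = 2.0064^(1/3) = 1.2613 m.

1.2613


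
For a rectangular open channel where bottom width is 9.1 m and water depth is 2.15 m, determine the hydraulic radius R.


For a rectangular section:
Flow area A = b * y = 9.1 * 2.15 = 19.56 m^2.
Wetted perimeter P = b + 2y = 9.1 + 2*2.15 = 13.4 m.
Hydraulic radius R = A/P = 19.56 / 13.4 = 1.4601 m.

1.4601


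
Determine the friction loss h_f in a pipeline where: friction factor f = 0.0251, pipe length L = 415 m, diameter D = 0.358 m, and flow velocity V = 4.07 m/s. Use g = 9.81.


Darcy-Weisbach equation: h_f = f * (L/D) * V^2/(2g).
f * L/D = 0.0251 * 415/0.358 = 29.0964.
V^2/(2g) = 4.07^2 / (2*9.81) = 16.5649 / 19.62 = 0.8443 m.
h_f = 29.0964 * 0.8443 = 24.566 m.

24.566


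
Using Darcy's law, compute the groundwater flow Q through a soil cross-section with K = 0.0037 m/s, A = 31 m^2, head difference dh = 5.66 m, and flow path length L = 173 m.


Darcy's law: Q = K * A * i, where i = dh/L.
Hydraulic gradient i = 5.66 / 173 = 0.032717.
Q = 0.0037 * 31 * 0.032717
  = 0.0038 m^3/s.

0.0038


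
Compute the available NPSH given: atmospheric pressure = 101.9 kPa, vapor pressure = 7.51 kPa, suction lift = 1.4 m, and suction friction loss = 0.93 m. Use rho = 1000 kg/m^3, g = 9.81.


NPSHa = p_atm/(rho*g) - z_s - hf_s - p_vap/(rho*g).
p_atm/(rho*g) = 101.9*1000 / (1000*9.81) = 10.387 m.
p_vap/(rho*g) = 7.51*1000 / (1000*9.81) = 0.766 m.
NPSHa = 10.387 - 1.4 - 0.93 - 0.766
      = 7.29 m.

7.29


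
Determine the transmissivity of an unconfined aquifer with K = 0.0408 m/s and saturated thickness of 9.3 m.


Transmissivity is defined as T = K * h.
T = 0.0408 * 9.3
  = 0.3794 m^2/s.

0.3794


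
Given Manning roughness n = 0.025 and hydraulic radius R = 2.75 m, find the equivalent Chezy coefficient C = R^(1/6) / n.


The Chezy coefficient relates to Manning's n through C = R^(1/6) / n.
R^(1/6) = 2.75^(1/6) = 1.183647.
C = 1.183647 / 0.025 = 47.35 m^(1/2)/s.

47.35


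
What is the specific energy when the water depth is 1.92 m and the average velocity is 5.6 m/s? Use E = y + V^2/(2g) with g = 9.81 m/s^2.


Specific energy E = y + V^2/(2g).
Velocity head = V^2/(2g) = 5.6^2 / (2*9.81) = 31.36 / 19.62 = 1.5984 m.
E = 1.92 + 1.5984 = 3.5184 m.

3.5184


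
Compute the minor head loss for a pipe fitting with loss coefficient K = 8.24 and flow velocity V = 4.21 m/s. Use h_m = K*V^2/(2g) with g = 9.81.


Minor loss formula: h_m = K * V^2/(2g).
V^2 = 4.21^2 = 17.7241.
V^2/(2g) = 17.7241 / 19.62 = 0.9034 m.
h_m = 8.24 * 0.9034 = 7.4438 m.

7.4438


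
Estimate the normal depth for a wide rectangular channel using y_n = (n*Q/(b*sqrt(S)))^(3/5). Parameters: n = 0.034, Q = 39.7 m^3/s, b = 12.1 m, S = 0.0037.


We use the wide-channel approximation y_n = (n*Q/(b*sqrt(S)))^(3/5).
sqrt(S) = sqrt(0.0037) = 0.060828.
Numerator: n*Q = 0.034 * 39.7 = 1.3498.
Denominator: b*sqrt(S) = 12.1 * 0.060828 = 0.736019.
arg = 1.8339.
y_n = 1.8339^(3/5) = 1.4389 m.

1.4389


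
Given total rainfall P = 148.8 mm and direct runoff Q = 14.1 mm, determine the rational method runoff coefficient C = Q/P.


The runoff coefficient C = runoff depth / rainfall depth.
C = 14.1 / 148.8
  = 0.0948.

0.0948


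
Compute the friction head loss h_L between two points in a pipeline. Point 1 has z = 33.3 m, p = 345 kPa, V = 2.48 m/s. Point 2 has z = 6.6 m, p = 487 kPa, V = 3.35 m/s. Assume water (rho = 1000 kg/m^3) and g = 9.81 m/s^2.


Total head at each section: H = z + p/(rho*g) + V^2/(2g).
H1 = 33.3 + 345*1000/(1000*9.81) + 2.48^2/(2*9.81)
   = 33.3 + 35.168 + 0.3135
   = 68.782 m.
H2 = 6.6 + 487*1000/(1000*9.81) + 3.35^2/(2*9.81)
   = 6.6 + 49.643 + 0.572
   = 56.815 m.
h_L = H1 - H2 = 68.782 - 56.815 = 11.966 m.

11.966


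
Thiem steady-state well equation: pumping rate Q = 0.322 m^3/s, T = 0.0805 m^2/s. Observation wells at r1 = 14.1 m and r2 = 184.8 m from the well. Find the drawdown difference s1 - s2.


Thiem equation: s1 - s2 = Q/(2*pi*T) * ln(r2/r1).
ln(r2/r1) = ln(184.8/14.1) = 2.5731.
Q/(2*pi*T) = 0.322 / (2*pi*0.0805) = 0.322 / 0.5058 = 0.6366.
s1 - s2 = 0.6366 * 2.5731 = 1.6381 m.

1.6381


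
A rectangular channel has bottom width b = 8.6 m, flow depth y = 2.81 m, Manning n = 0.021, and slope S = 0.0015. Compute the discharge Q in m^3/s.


For a rectangular channel, the cross-sectional area A = b * y = 8.6 * 2.81 = 24.17 m^2.
The wetted perimeter P = b + 2y = 8.6 + 2*2.81 = 14.22 m.
Hydraulic radius R = A/P = 24.17/14.22 = 1.6994 m.
Velocity V = (1/n)*R^(2/3)*S^(1/2) = (1/0.021)*1.6994^(2/3)*0.0015^(1/2) = 2.6264 m/s.
Discharge Q = A * V = 24.17 * 2.6264 = 63.47 m^3/s.

63.47


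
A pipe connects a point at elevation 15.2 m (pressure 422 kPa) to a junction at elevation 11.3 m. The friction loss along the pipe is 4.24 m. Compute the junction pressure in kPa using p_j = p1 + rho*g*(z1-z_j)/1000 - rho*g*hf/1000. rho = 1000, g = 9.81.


Junction pressure: p_j = p1 + rho*g*(z1 - z_j)/1000 - rho*g*hf/1000.
Elevation term = 1000*9.81*(15.2 - 11.3)/1000 = 38.259 kPa.
Friction term = 1000*9.81*4.24/1000 = 41.594 kPa.
p_j = 422 + 38.259 - 41.594 = 418.66 kPa.

418.66


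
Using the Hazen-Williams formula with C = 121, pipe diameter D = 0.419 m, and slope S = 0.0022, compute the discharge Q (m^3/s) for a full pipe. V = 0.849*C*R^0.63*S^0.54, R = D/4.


For a full circular pipe, R = D/4 = 0.419/4 = 0.1047 m.
V = 0.849 * 121 * 0.1047^0.63 * 0.0022^0.54
  = 0.849 * 121 * 0.241378 * 0.03672
  = 0.9105 m/s.
Pipe area A = pi*D^2/4 = pi*0.419^2/4 = 0.1379 m^2.
Q = A * V = 0.1379 * 0.9105 = 0.1255 m^3/s.

0.1255


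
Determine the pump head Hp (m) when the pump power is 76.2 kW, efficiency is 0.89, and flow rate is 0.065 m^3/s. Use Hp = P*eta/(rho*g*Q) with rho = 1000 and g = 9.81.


Pump head formula: Hp = P * eta / (rho * g * Q).
Numerator: P * eta = 76.2 * 1000 * 0.89 = 67818.0 W.
Denominator: rho * g * Q = 1000 * 9.81 * 0.065 = 637.65.
Hp = 67818.0 / 637.65 = 106.36 m.

106.36


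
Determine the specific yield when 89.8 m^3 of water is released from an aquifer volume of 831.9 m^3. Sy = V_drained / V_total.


Specific yield Sy = Volume drained / Total volume.
Sy = 89.8 / 831.9
   = 0.1079.

0.1079


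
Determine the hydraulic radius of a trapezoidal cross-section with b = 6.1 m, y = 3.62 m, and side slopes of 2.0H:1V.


For a trapezoidal section with side slope z:
A = (b + z*y)*y = (6.1 + 2.0*3.62)*3.62 = 48.291 m^2.
P = b + 2*y*sqrt(1 + z^2) = 6.1 + 2*3.62*sqrt(1 + 2.0^2) = 22.289 m.
R = A/P = 48.291 / 22.289 = 2.1666 m.

2.1666


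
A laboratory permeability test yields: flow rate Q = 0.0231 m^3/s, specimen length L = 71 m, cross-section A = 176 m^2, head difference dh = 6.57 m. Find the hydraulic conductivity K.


From K = Q*L / (A*dh):
Numerator: Q*L = 0.0231 * 71 = 1.6401.
Denominator: A*dh = 176 * 6.57 = 1156.32.
K = 1.6401 / 1156.32 = 0.001418 m/s.

0.001418


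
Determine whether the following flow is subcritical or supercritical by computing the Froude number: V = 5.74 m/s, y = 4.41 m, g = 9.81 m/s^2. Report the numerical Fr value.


The Froude number is defined as Fr = V / sqrt(g*y).
g*y = 9.81 * 4.41 = 43.2621.
sqrt(g*y) = sqrt(43.2621) = 6.5774.
Fr = 5.74 / 6.5774 = 0.8727.
Since Fr < 1, the flow is subcritical.

0.8727


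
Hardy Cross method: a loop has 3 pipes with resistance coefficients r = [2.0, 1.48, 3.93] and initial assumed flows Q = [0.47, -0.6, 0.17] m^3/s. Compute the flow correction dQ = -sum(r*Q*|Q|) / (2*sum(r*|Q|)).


Numerator terms (r*Q*|Q|): 2.0*0.47*|0.47| = 0.4418; 1.48*-0.6*|-0.6| = -0.5328; 3.93*0.17*|0.17| = 0.1136.
Sum of numerator = 0.0226.
Denominator terms (r*|Q|): 2.0*|0.47| = 0.94; 1.48*|-0.6| = 0.888; 3.93*|0.17| = 0.6681.
2 * sum of denominator = 2 * 2.4961 = 4.9922.
dQ = -0.0226 / 4.9922 = -0.0045 m^3/s.

-0.0045


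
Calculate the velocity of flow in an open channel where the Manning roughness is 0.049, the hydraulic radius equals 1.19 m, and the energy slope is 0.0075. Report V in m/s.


Manning's equation gives V = (1/n) * R^(2/3) * S^(1/2).
First, compute R^(2/3) = 1.19^(2/3) = 1.123.
Next, S^(1/2) = 0.0075^(1/2) = 0.086603.
Then 1/n = 1/0.049 = 20.41.
V = 20.41 * 1.123 * 0.086603 = 1.9847 m/s.

1.9847


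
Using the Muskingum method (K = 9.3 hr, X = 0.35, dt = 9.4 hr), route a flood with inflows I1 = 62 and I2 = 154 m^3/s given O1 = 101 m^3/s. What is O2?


Muskingum coefficients:
denom = 2*K*(1-X) + dt = 2*9.3*(1-0.35) + 9.4 = 21.49.
C0 = (dt - 2*K*X)/denom = (9.4 - 2*9.3*0.35)/21.49 = 0.1345.
C1 = (dt + 2*K*X)/denom = (9.4 + 2*9.3*0.35)/21.49 = 0.7403.
C2 = (2*K*(1-X) - dt)/denom = 0.1252.
O2 = C0*I2 + C1*I1 + C2*O1
   = 0.1345*154 + 0.7403*62 + 0.1252*101
   = 79.25 m^3/s.

79.25


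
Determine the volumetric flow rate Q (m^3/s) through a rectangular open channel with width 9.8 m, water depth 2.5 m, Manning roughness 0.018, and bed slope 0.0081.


For a rectangular channel, the cross-sectional area A = b * y = 9.8 * 2.5 = 24.5 m^2.
The wetted perimeter P = b + 2y = 9.8 + 2*2.5 = 14.8 m.
Hydraulic radius R = A/P = 24.5/14.8 = 1.6554 m.
Velocity V = (1/n)*R^(2/3)*S^(1/2) = (1/0.018)*1.6554^(2/3)*0.0081^(1/2) = 6.9969 m/s.
Discharge Q = A * V = 24.5 * 6.9969 = 171.424 m^3/s.

171.424


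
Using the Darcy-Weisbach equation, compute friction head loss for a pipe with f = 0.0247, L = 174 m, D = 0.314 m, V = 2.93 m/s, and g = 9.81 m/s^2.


Darcy-Weisbach equation: h_f = f * (L/D) * V^2/(2g).
f * L/D = 0.0247 * 174/0.314 = 13.6873.
V^2/(2g) = 2.93^2 / (2*9.81) = 8.5849 / 19.62 = 0.4376 m.
h_f = 13.6873 * 0.4376 = 5.989 m.

5.989


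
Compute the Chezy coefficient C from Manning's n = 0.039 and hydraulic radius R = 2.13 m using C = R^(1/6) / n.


The Chezy coefficient relates to Manning's n through C = R^(1/6) / n.
R^(1/6) = 2.13^(1/6) = 1.134305.
C = 1.134305 / 0.039 = 29.08 m^(1/2)/s.

29.08


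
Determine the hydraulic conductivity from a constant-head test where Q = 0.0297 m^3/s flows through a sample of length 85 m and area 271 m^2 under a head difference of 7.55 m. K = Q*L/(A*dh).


From K = Q*L / (A*dh):
Numerator: Q*L = 0.0297 * 85 = 2.5245.
Denominator: A*dh = 271 * 7.55 = 2046.05.
K = 2.5245 / 2046.05 = 0.001234 m/s.

0.001234


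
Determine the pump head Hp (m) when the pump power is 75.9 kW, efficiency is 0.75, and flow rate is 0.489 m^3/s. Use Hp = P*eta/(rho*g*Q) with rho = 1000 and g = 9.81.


Pump head formula: Hp = P * eta / (rho * g * Q).
Numerator: P * eta = 75.9 * 1000 * 0.75 = 56925.0 W.
Denominator: rho * g * Q = 1000 * 9.81 * 0.489 = 4797.09.
Hp = 56925.0 / 4797.09 = 11.87 m.

11.87


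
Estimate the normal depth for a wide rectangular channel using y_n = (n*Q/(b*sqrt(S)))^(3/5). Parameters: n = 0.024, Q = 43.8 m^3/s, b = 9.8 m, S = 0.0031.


We use the wide-channel approximation y_n = (n*Q/(b*sqrt(S)))^(3/5).
sqrt(S) = sqrt(0.0031) = 0.055678.
Numerator: n*Q = 0.024 * 43.8 = 1.0512.
Denominator: b*sqrt(S) = 9.8 * 0.055678 = 0.545644.
arg = 1.9265.
y_n = 1.9265^(3/5) = 1.4821 m.

1.4821


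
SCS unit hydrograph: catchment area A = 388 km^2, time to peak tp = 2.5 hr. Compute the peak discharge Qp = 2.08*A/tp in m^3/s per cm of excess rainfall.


SCS formula: Qp = 2.08 * A / tp.
Qp = 2.08 * 388 / 2.5
   = 807.04 / 2.5
   = 322.82 m^3/s per cm.

322.82


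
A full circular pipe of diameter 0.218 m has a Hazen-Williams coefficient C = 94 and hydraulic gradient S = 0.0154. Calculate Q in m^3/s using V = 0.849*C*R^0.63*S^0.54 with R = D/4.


For a full circular pipe, R = D/4 = 0.218/4 = 0.0545 m.
V = 0.849 * 94 * 0.0545^0.63 * 0.0154^0.54
  = 0.849 * 94 * 0.15993 * 0.105017
  = 1.3404 m/s.
Pipe area A = pi*D^2/4 = pi*0.218^2/4 = 0.0373 m^2.
Q = A * V = 0.0373 * 1.3404 = 0.05 m^3/s.

0.05


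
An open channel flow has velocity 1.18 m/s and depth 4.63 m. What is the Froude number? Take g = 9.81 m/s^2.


The Froude number is defined as Fr = V / sqrt(g*y).
g*y = 9.81 * 4.63 = 45.4203.
sqrt(g*y) = sqrt(45.4203) = 6.7395.
Fr = 1.18 / 6.7395 = 0.1751.

0.1751


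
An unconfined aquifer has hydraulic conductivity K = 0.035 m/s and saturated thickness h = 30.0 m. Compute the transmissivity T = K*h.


Transmissivity is defined as T = K * h.
T = 0.035 * 30.0
  = 1.05 m^2/s.

1.05


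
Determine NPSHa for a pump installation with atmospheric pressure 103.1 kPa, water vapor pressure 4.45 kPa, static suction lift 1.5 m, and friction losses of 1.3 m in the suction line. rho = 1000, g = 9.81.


NPSHa = p_atm/(rho*g) - z_s - hf_s - p_vap/(rho*g).
p_atm/(rho*g) = 103.1*1000 / (1000*9.81) = 10.51 m.
p_vap/(rho*g) = 4.45*1000 / (1000*9.81) = 0.454 m.
NPSHa = 10.51 - 1.5 - 1.3 - 0.454
      = 7.26 m.

7.26


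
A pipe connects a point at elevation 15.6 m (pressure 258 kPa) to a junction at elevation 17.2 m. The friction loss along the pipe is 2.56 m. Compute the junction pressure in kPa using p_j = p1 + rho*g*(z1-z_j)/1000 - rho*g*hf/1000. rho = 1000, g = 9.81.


Junction pressure: p_j = p1 + rho*g*(z1 - z_j)/1000 - rho*g*hf/1000.
Elevation term = 1000*9.81*(15.6 - 17.2)/1000 = -15.696 kPa.
Friction term = 1000*9.81*2.56/1000 = 25.114 kPa.
p_j = 258 + -15.696 - 25.114 = 217.19 kPa.

217.19


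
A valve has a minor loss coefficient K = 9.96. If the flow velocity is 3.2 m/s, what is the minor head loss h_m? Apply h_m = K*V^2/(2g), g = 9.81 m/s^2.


Minor loss formula: h_m = K * V^2/(2g).
V^2 = 3.2^2 = 10.24.
V^2/(2g) = 10.24 / 19.62 = 0.5219 m.
h_m = 9.96 * 0.5219 = 5.1983 m.

5.1983


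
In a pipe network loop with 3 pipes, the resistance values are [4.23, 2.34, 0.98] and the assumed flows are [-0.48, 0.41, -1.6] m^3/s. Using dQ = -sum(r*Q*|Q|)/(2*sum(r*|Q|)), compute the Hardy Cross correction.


Numerator terms (r*Q*|Q|): 4.23*-0.48*|-0.48| = -0.9746; 2.34*0.41*|0.41| = 0.3934; 0.98*-1.6*|-1.6| = -2.5088.
Sum of numerator = -3.09.
Denominator terms (r*|Q|): 4.23*|-0.48| = 2.0304; 2.34*|0.41| = 0.9594; 0.98*|-1.6| = 1.568.
2 * sum of denominator = 2 * 4.5578 = 9.1156.
dQ = --3.09 / 9.1156 = 0.339 m^3/s.

0.339


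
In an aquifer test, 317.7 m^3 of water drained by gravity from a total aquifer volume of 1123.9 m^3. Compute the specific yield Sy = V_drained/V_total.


Specific yield Sy = Volume drained / Total volume.
Sy = 317.7 / 1123.9
   = 0.2827.

0.2827


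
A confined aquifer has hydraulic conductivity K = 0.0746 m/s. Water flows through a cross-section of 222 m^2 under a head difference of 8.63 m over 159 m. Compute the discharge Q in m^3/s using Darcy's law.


Darcy's law: Q = K * A * i, where i = dh/L.
Hydraulic gradient i = 8.63 / 159 = 0.054277.
Q = 0.0746 * 222 * 0.054277
  = 0.8989 m^3/s.

0.8989


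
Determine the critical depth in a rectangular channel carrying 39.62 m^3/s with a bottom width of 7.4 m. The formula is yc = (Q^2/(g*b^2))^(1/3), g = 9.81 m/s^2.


Using yc = (Q^2 / (g * b^2))^(1/3):
Q^2 = 39.62^2 = 1569.74.
g * b^2 = 9.81 * 7.4^2 = 9.81 * 54.76 = 537.2.
Q^2 / (g*b^2) = 1569.74 / 537.2 = 2.9221.
yc = 2.9221^(1/3) = 1.4297 m.

1.4297


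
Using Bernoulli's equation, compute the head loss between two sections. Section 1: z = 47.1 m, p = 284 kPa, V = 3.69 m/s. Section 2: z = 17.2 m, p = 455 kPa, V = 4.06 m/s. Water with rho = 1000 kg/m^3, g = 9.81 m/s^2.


Total head at each section: H = z + p/(rho*g) + V^2/(2g).
H1 = 47.1 + 284*1000/(1000*9.81) + 3.69^2/(2*9.81)
   = 47.1 + 28.95 + 0.694
   = 76.744 m.
H2 = 17.2 + 455*1000/(1000*9.81) + 4.06^2/(2*9.81)
   = 17.2 + 46.381 + 0.8401
   = 64.421 m.
h_L = H1 - H2 = 76.744 - 64.421 = 12.323 m.

12.323


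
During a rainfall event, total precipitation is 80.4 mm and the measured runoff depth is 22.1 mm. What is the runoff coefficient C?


The runoff coefficient C = runoff depth / rainfall depth.
C = 22.1 / 80.4
  = 0.2749.

0.2749
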